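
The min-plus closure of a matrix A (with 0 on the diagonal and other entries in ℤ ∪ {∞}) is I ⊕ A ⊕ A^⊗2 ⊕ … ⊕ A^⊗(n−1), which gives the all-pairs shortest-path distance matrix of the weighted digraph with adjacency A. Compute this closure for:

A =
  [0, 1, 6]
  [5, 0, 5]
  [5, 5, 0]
Closure =
  [0, 1, 6]
  [5, 0, 5]
  [5, 5, 0]

This is the Floyd-Warshall all-pairs shortest-path computation. For each intermediate vertex k = 0, 1, …, 2, update dist[i][j] ← min(dist[i][j], dist[i][k] + dist[k][j]). The final matrix gives, for each (i, j), the minimum total weight of any directed path from i to j (possibly empty when i = j).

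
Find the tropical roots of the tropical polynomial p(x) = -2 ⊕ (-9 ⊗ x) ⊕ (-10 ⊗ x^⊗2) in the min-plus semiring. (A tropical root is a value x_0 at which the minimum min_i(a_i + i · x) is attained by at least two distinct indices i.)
Roots: {1, 7}

Each tropical root is a break point of the lower envelope of the lines y = a_i + i · x (there are 3 lines, with slopes 0, 1, ..., 2). Only the lines that attain the minimum somewhere contribute to roots; other lines are dominated. Here the surviving (envelope) indices are i = 2, i = 1, i = 0.
Intersections between consecutive envelope lines give the roots: for adjacent envelope indices i < j the intersection is x = (a_i − a_j) / (j − i). Reading off the sorted break points: {1, 7}.
Verification: at each break x_0, at least two indices attain the minimum of min_i(a_i + i · x_0).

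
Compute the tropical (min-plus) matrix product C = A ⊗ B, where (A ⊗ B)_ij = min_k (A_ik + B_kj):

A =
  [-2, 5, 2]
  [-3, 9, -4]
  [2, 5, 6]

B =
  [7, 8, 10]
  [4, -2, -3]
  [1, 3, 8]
A ⊗ B =
  [3, 3, 2]
  [-3, -1, 4]
  [7, 3, 2]

Apply the min-plus product entry-by-entry:
  C[0][0] = min over k of (A[0][0] + B[0][0] = -2 + 7 = 5, A[0][1] + B[1][0] = 5 + 4 = 9, A[0][2] + B[2][0] = 2 + 1 = 3) = 3 (attained at k = 2)
  C[0][1] = min over k of (A[0][0] + B[0][1] = -2 + 8 = 6, A[0][1] + B[1][1] = 5 + -2 = 3, A[0][2] + B[2][1] = 2 + 3 = 5) = 3 (attained at k = 1)
  C[0][2] = min over k of (A[0][0] + B[0][2] = -2 + 10 = 8, A[0][1] + B[1][2] = 5 + -3 = 2, A[0][2] + B[2][2] = 2 + 8 = 10) = 2 (attained at k = 1)
  C[1][0] = min over k of (A[1][0] + B[0][0] = -3 + 7 = 4, A[1][1] + B[1][0] = 9 + 4 = 13, A[1][2] + B[2][0] = -4 + 1 = -3) = -3 (attained at k = 2)
  C[1][1] = min over k of (A[1][0] + B[0][1] = -3 + 8 = 5, A[1][1] + B[1][1] = 9 + -2 = 7, A[1][2] + B[2][1] = -4 + 3 = -1) = -1 (attained at k = 2)
  C[1][2] = min over k of (A[1][0] + B[0][2] = -3 + 10 = 7, A[1][1] + B[1][2] = 9 + -3 = 6, A[1][2] + B[2][2] = -4 + 8 = 4) = 4 (attained at k = 2)
  C[2][0] = min over k of (A[2][0] + B[0][0] = 2 + 7 = 9, A[2][1] + B[1][0] = 5 + 4 = 9, A[2][2] + B[2][0] = 6 + 1 = 7) = 7 (attained at k = 2)
  C[2][1] = min over k of (A[2][0] + B[0][1] = 2 + 8 = 10, A[2][1] + B[1][1] = 5 + -2 = 3, A[2][2] + B[2][1] = 6 + 3 = 9) = 3 (attained at k = 1)
  C[2][2] = min over k of (A[2][0] + B[0][2] = 2 + 10 = 12, A[2][1] + B[1][2] = 5 + -3 = 2, A[2][2] + B[2][2] = 6 + 8 = 14) = 2 (attained at k = 1)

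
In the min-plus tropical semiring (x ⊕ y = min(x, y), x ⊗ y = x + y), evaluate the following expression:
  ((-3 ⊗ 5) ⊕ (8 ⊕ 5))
((-3 ⊗ 5) ⊕ (8 ⊕ 5)) = 2

Expand innermost to outermost. Recall ⊕ takes the minimum of its arguments and ⊗ takes their sum. Working out the expression ((-3 ⊗ 5) ⊕ (8 ⊕ 5)) gives 2.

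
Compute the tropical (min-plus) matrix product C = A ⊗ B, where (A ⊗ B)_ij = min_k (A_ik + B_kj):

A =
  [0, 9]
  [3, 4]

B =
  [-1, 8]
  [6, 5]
A ⊗ B =
  [-1, 8]
  [2, 9]

Apply the min-plus product entry-by-entry:
  C[0][0] = min over k of (A[0][0] + B[0][0] = 0 + -1 = -1, A[0][1] + B[1][0] = 9 + 6 = 15) = -1 (attained at k = 0)
  C[0][1] = min over k of (A[0][0] + B[0][1] = 0 + 8 = 8, A[0][1] + B[1][1] = 9 + 5 = 14) = 8 (attained at k = 0)
  C[1][0] = min over k of (A[1][0] + B[0][0] = 3 + -1 = 2, A[1][1] + B[1][0] = 4 + 6 = 10) = 2 (attained at k = 0)
  C[1][1] = min over k of (A[1][0] + B[0][1] = 3 + 8 = 11, A[1][1] + B[1][1] = 4 + 5 = 9) = 9 (attained at k = 1)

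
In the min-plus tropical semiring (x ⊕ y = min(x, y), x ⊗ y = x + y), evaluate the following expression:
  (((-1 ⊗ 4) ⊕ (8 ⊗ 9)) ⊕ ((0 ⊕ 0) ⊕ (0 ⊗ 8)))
(((-1 ⊗ 4) ⊕ (8 ⊗ 9)) ⊕ ((0 ⊕ 0) ⊕ (0 ⊗ 8))) = 0

Expand innermost to outermost. Recall ⊕ takes the minimum of its arguments and ⊗ takes their sum. Working out the expression (((-1 ⊗ 4) ⊕ (8 ⊗ 9)) ⊕ ((0 ⊕ 0) ⊕ (0 ⊗ 8))) gives 0.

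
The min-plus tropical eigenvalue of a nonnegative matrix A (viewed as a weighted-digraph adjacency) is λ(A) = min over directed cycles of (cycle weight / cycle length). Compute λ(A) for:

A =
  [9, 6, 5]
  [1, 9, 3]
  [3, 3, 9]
λ(A) = 3

Enumerate directed cycles and compute their means (weight / length). Sample:
  cycle 0 → 0: weight = 9, length = 1, mean = 9/1 ≈ 9.000
  cycle 1 → 1: weight = 9, length = 1, mean = 9/1 ≈ 9.000
  cycle 2 → 2: weight = 9, length = 1, mean = 9/1 ≈ 9.000
  cycle 0 → 1 → 0: weight = 7, length = 2, mean = 7/2 ≈ 3.500
  cycle 0 → 2 → 0: weight = 8, length = 2, mean = 8/2 ≈ 4.000
  cycle 1 → 0 → 1: weight = 7, length = 2, mean = 7/2 ≈ 3.500
Minimum mean = 3.000, attained e.g. along the cycle 1 → 2 → 1 with weight 6 and length 2. So λ(A) = 6/2 = 3.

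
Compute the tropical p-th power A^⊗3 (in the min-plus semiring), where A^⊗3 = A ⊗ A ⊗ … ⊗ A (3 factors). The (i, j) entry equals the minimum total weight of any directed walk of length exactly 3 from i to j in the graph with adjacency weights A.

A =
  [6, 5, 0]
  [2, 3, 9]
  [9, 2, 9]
A^⊗3 =
  [4, 5, 7]
  [8, 4, 5]
  [7, 8, 4]

Each entry (A^⊗3)_ij equals the minimum over all length-3 walks i = v_0 → v_1 → … → v_3 = j of Σ_t A[v_t][v_{t+1}]. For example, for (i, j) = (0, 2) we minimise over 9 possible intermediate vertex sequences; the minimum is 7, attained along the walk 0 → 1 → 0 → 2.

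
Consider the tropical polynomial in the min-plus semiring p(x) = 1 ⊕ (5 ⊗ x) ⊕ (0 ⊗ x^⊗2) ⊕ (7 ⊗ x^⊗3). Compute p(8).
p(8) = 1

A tropical monomial a ⊗ x^⊗i evaluates to a + i · x. Evaluating each term at x = 8:
  Term 0 contributes 1 + 0 · 8 = 1
  Term 1 contributes 5 + 1 · 8 = 13
  Term 2 contributes 0 + 2 · 8 = 16
  Term 3 contributes 7 + 3 · 8 = 31
p(8) = ⊕ of these = min[1, 13, 16, 31] = 1.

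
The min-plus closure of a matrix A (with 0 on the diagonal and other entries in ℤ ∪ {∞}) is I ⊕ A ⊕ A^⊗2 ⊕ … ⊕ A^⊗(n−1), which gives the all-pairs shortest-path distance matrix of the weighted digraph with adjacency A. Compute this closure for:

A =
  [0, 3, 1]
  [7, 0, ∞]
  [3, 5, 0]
Closure =
  [0, 3, 1]
  [7, 0, 8]
  [3, 5, 0]

This is the Floyd-Warshall all-pairs shortest-path computation. For each intermediate vertex k = 0, 1, …, 2, update dist[i][j] ← min(dist[i][j], dist[i][k] + dist[k][j]). The final matrix gives, for each (i, j), the minimum total weight of any directed path from i to j (possibly empty when i = j).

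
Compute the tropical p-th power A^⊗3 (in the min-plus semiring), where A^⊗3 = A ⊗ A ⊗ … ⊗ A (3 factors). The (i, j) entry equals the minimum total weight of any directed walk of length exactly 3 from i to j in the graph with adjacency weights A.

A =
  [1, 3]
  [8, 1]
A^⊗3 =
  [3, 5]
  [10, 3]

Each entry (A^⊗3)_ij equals the minimum over all length-3 walks i = v_0 → v_1 → … → v_3 = j of Σ_t A[v_t][v_{t+1}]. For example, for (i, j) = (0, 1) we minimise over 4 possible intermediate vertex sequences; the minimum is 5, attained along the walk 0 → 0 → 0 → 1.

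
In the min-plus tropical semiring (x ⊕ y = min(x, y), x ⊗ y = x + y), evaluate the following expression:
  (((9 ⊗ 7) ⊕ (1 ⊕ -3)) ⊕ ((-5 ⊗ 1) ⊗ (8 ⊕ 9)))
(((9 ⊗ 7) ⊕ (1 ⊕ -3)) ⊕ ((-5 ⊗ 1) ⊗ (8 ⊕ 9))) = -3

Expand innermost to outermost. Recall ⊕ takes the minimum of its arguments and ⊗ takes their sum. Working out the expression (((9 ⊗ 7) ⊕ (1 ⊕ -3)) ⊕ ((-5 ⊗ 1) ⊗ (8 ⊕ 9))) gives -3.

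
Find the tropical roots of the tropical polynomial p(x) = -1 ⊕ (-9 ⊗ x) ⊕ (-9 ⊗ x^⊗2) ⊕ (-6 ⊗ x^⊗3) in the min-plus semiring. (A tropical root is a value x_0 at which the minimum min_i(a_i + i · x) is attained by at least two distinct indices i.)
Roots: {-3, 0, 8}

Each tropical root is a break point of the lower envelope of the lines y = a_i + i · x (there are 4 lines, with slopes 0, 1, ..., 3). Only the lines that attain the minimum somewhere contribute to roots; other lines are dominated. Here the surviving (envelope) indices are i = 3, i = 2, i = 1, i = 0.
Intersections between consecutive envelope lines give the roots: for adjacent envelope indices i < j the intersection is x = (a_i − a_j) / (j − i). Reading off the sorted break points: {-3, 0, 8}.
Verification: at each break x_0, at least two indices attain the minimum of min_i(a_i + i · x_0).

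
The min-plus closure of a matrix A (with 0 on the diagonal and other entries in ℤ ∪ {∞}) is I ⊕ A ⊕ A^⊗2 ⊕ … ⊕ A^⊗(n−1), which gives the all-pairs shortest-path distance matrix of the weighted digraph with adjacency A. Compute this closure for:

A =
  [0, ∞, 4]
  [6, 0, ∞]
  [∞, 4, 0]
Closure =
  [0, 8, 4]
  [6, 0, 10]
  [10, 4, 0]

This is the Floyd-Warshall all-pairs shortest-path computation. For each intermediate vertex k = 0, 1, …, 2, update dist[i][j] ← min(dist[i][j], dist[i][k] + dist[k][j]). The final matrix gives, for each (i, j), the minimum total weight of any directed path from i to j (possibly empty when i = j).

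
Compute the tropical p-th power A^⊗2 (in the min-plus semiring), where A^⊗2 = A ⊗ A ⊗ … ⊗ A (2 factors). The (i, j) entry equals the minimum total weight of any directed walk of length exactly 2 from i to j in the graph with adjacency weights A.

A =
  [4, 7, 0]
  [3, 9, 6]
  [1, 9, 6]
A^⊗2 =
  [1, 9, 4]
  [7, 10, 3]
  [5, 8, 1]

Each entry (A^⊗2)_ij equals the minimum over all length-2 walks i = v_0 → v_1 → … → v_2 = j of Σ_t A[v_t][v_{t+1}]. For example, for (i, j) = (0, 2) we minimise over 3 possible intermediate vertex sequences; the minimum is 4, attained along the walk 0 → 0 → 2.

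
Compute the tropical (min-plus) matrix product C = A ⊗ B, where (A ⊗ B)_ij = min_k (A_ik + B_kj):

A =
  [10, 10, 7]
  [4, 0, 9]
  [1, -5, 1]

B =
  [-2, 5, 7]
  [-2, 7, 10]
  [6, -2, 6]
A ⊗ B =
  [8, 5, 13]
  [-2, 7, 10]
  [-7, -1, 5]

Apply the min-plus product entry-by-entry:
  C[0][0] = min over k of (A[0][0] + B[0][0] = 10 + -2 = 8, A[0][1] + B[1][0] = 10 + -2 = 8, A[0][2] + B[2][0] = 7 + 6 = 13) = 8 (attained at k = 0)
  C[0][1] = min over k of (A[0][0] + B[0][1] = 10 + 5 = 15, A[0][1] + B[1][1] = 10 + 7 = 17, A[0][2] + B[2][1] = 7 + -2 = 5) = 5 (attained at k = 2)
  C[0][2] = min over k of (A[0][0] + B[0][2] = 10 + 7 = 17, A[0][1] + B[1][2] = 10 + 10 = 20, A[0][2] + B[2][2] = 7 + 6 = 13) = 13 (attained at k = 2)
  C[1][0] = min over k of (A[1][0] + B[0][0] = 4 + -2 = 2, A[1][1] + B[1][0] = 0 + -2 = -2, A[1][2] + B[2][0] = 9 + 6 = 15) = -2 (attained at k = 1)
  C[1][1] = min over k of (A[1][0] + B[0][1] = 4 + 5 = 9, A[1][1] + B[1][1] = 0 + 7 = 7, A[1][2] + B[2][1] = 9 + -2 = 7) = 7 (attained at k = 1)
  C[1][2] = min over k of (A[1][0] + B[0][2] = 4 + 7 = 11, A[1][1] + B[1][2] = 0 + 10 = 10, A[1][2] + B[2][2] = 9 + 6 = 15) = 10 (attained at k = 1)
  C[2][0] = min over k of (A[2][0] + B[0][0] = 1 + -2 = -1, A[2][1] + B[1][0] = -5 + -2 = -7, A[2][2] + B[2][0] = 1 + 6 = 7) = -7 (attained at k = 1)
  C[2][1] = min over k of (A[2][0] + B[0][1] = 1 + 5 = 6, A[2][1] + B[1][1] = -5 + 7 = 2, A[2][2] + B[2][1] = 1 + -2 = -1) = -1 (attained at k = 2)
  C[2][2] = min over k of (A[2][0] + B[0][2] = 1 + 7 = 8, A[2][1] + B[1][2] = -5 + 10 = 5, A[2][2] + B[2][2] = 1 + 6 = 7) = 5 (attained at k = 1)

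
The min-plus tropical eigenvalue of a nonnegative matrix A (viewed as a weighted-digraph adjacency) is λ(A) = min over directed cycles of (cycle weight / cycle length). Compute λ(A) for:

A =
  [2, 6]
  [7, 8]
λ(A) = 2

Enumerate directed cycles and compute their means (weight / length). Sample:
  cycle 0 → 0: weight = 2, length = 1, mean = 2/1 ≈ 2.000
  cycle 1 → 1: weight = 8, length = 1, mean = 8/1 ≈ 8.000
  cycle 0 → 1 → 0: weight = 13, length = 2, mean = 13/2 ≈ 6.500
  cycle 1 → 0 → 1: weight = 13, length = 2, mean = 13/2 ≈ 6.500
Minimum mean = 2.000, attained e.g. along the cycle 0 → 0 with weight 2 and length 1. So λ(A) = 2/1 = 2.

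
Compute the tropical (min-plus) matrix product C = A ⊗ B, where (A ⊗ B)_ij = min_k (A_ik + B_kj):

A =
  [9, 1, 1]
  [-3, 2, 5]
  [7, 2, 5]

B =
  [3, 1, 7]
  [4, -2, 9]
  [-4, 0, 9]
A ⊗ B =
  [-3, -1, 10]
  [0, -2, 4]
  [1, 0, 11]

Apply the min-plus product entry-by-entry:
  C[0][0] = min over k of (A[0][0] + B[0][0] = 9 + 3 = 12, A[0][1] + B[1][0] = 1 + 4 = 5, A[0][2] + B[2][0] = 1 + -4 = -3) = -3 (attained at k = 2)
  C[0][1] = min over k of (A[0][0] + B[0][1] = 9 + 1 = 10, A[0][1] + B[1][1] = 1 + -2 = -1, A[0][2] + B[2][1] = 1 + 0 = 1) = -1 (attained at k = 1)
  C[0][2] = min over k of (A[0][0] + B[0][2] = 9 + 7 = 16, A[0][1] + B[1][2] = 1 + 9 = 10, A[0][2] + B[2][2] = 1 + 9 = 10) = 10 (attained at k = 1)
  C[1][0] = min over k of (A[1][0] + B[0][0] = -3 + 3 = 0, A[1][1] + B[1][0] = 2 + 4 = 6, A[1][2] + B[2][0] = 5 + -4 = 1) = 0 (attained at k = 0)
  C[1][1] = min over k of (A[1][0] + B[0][1] = -3 + 1 = -2, A[1][1] + B[1][1] = 2 + -2 = 0, A[1][2] + B[2][1] = 5 + 0 = 5) = -2 (attained at k = 0)
  C[1][2] = min over k of (A[1][0] + B[0][2] = -3 + 7 = 4, A[1][1] + B[1][2] = 2 + 9 = 11, A[1][2] + B[2][2] = 5 + 9 = 14) = 4 (attained at k = 0)
  C[2][0] = min over k of (A[2][0] + B[0][0] = 7 + 3 = 10, A[2][1] + B[1][0] = 2 + 4 = 6, A[2][2] + B[2][0] = 5 + -4 = 1) = 1 (attained at k = 2)
  C[2][1] = min over k of (A[2][0] + B[0][1] = 7 + 1 = 8, A[2][1] + B[1][1] = 2 + -2 = 0, A[2][2] + B[2][1] = 5 + 0 = 5) = 0 (attained at k = 1)
  C[2][2] = min over k of (A[2][0] + B[0][2] = 7 + 7 = 14, A[2][1] + B[1][2] = 2 + 9 = 11, A[2][2] + B[2][2] = 5 + 9 = 14) = 11 (attained at k = 1)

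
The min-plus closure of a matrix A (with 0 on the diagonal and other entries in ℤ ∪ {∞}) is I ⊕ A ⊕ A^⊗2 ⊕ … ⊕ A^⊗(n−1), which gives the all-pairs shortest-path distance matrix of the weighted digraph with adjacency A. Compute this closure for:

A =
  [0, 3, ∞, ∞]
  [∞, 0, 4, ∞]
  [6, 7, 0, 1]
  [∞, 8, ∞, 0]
Closure =
  [0, 3, 7, 8]
  [10, 0, 4, 5]
  [6, 7, 0, 1]
  [18, 8, 12, 0]

This is the Floyd-Warshall all-pairs shortest-path computation. For each intermediate vertex k = 0, 1, …, 3, update dist[i][j] ← min(dist[i][j], dist[i][k] + dist[k][j]). The final matrix gives, for each (i, j), the minimum total weight of any directed path from i to j (possibly empty when i = j).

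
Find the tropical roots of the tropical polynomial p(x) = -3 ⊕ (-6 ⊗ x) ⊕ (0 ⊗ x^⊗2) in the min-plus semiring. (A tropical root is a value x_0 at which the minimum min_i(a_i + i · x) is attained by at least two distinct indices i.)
Roots: {-6, 3}

Each tropical root is a break point of the lower envelope of the lines y = a_i + i · x (there are 3 lines, with slopes 0, 1, ..., 2). Only the lines that attain the minimum somewhere contribute to roots; other lines are dominated. Here the surviving (envelope) indices are i = 2, i = 1, i = 0.
Intersections between consecutive envelope lines give the roots: for adjacent envelope indices i < j the intersection is x = (a_i − a_j) / (j − i). Reading off the sorted break points: {-6, 3}.
Verification: at each break x_0, at least two indices attain the minimum of min_i(a_i + i · x_0).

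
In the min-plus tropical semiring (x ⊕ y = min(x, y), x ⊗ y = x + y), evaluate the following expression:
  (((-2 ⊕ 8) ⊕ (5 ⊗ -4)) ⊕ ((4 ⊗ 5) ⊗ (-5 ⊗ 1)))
(((-2 ⊕ 8) ⊕ (5 ⊗ -4)) ⊕ ((4 ⊗ 5) ⊗ (-5 ⊗ 1))) = -2

Expand innermost to outermost. Recall ⊕ takes the minimum of its arguments and ⊗ takes their sum. Working out the expression (((-2 ⊕ 8) ⊕ (5 ⊗ -4)) ⊕ ((4 ⊗ 5) ⊗ (-5 ⊗ 1))) gives -2.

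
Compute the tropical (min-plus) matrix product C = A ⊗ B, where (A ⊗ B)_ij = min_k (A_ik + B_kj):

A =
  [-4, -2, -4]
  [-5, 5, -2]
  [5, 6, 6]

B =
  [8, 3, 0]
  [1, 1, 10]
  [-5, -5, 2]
A ⊗ B =
  [-9, -9, -4]
  [-7, -7, -5]
  [1, 1, 5]

Apply the min-plus product entry-by-entry:
  C[0][0] = min over k of (A[0][0] + B[0][0] = -4 + 8 = 4, A[0][1] + B[1][0] = -2 + 1 = -1, A[0][2] + B[2][0] = -4 + -5 = -9) = -9 (attained at k = 2)
  C[0][1] = min over k of (A[0][0] + B[0][1] = -4 + 3 = -1, A[0][1] + B[1][1] = -2 + 1 = -1, A[0][2] + B[2][1] = -4 + -5 = -9) = -9 (attained at k = 2)
  C[0][2] = min over k of (A[0][0] + B[0][2] = -4 + 0 = -4, A[0][1] + B[1][2] = -2 + 10 = 8, A[0][2] + B[2][2] = -4 + 2 = -2) = -4 (attained at k = 0)
  C[1][0] = min over k of (A[1][0] + B[0][0] = -5 + 8 = 3, A[1][1] + B[1][0] = 5 + 1 = 6, A[1][2] + B[2][0] = -2 + -5 = -7) = -7 (attained at k = 2)
  C[1][1] = min over k of (A[1][0] + B[0][1] = -5 + 3 = -2, A[1][1] + B[1][1] = 5 + 1 = 6, A[1][2] + B[2][1] = -2 + -5 = -7) = -7 (attained at k = 2)
  C[1][2] = min over k of (A[1][0] + B[0][2] = -5 + 0 = -5, A[1][1] + B[1][2] = 5 + 10 = 15, A[1][2] + B[2][2] = -2 + 2 = 0) = -5 (attained at k = 0)
  C[2][0] = min over k of (A[2][0] + B[0][0] = 5 + 8 = 13, A[2][1] + B[1][0] = 6 + 1 = 7, A[2][2] + B[2][0] = 6 + -5 = 1) = 1 (attained at k = 2)
  C[2][1] = min over k of (A[2][0] + B[0][1] = 5 + 3 = 8, A[2][1] + B[1][1] = 6 + 1 = 7, A[2][2] + B[2][1] = 6 + -5 = 1) = 1 (attained at k = 2)
  C[2][2] = min over k of (A[2][0] + B[0][2] = 5 + 0 = 5, A[2][1] + B[1][2] = 6 + 10 = 16, A[2][2] + B[2][2] = 6 + 2 = 8) = 5 (attained at k = 0)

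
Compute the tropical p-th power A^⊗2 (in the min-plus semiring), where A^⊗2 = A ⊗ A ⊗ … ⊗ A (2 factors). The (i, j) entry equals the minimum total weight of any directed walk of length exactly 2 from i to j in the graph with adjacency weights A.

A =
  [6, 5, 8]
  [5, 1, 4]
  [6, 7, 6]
A^⊗2 =
  [10, 6, 9]
  [6, 2, 5]
  [12, 8, 11]

Each entry (A^⊗2)_ij equals the minimum over all length-2 walks i = v_0 → v_1 → … → v_2 = j of Σ_t A[v_t][v_{t+1}]. For example, for (i, j) = (0, 2) we minimise over 3 possible intermediate vertex sequences; the minimum is 9, attained along the walk 0 → 1 → 2.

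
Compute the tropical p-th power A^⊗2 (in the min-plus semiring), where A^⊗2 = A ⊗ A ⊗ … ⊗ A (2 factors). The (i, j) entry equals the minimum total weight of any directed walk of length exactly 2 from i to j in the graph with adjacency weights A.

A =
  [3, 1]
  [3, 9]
A^⊗2 =
  [4, 4]
  [6, 4]

Each entry (A^⊗2)_ij equals the minimum over all length-2 walks i = v_0 → v_1 → … → v_2 = j of Σ_t A[v_t][v_{t+1}]. For example, for (i, j) = (0, 1) we minimise over 2 possible intermediate vertex sequences; the minimum is 4, attained along the walk 0 → 0 → 1.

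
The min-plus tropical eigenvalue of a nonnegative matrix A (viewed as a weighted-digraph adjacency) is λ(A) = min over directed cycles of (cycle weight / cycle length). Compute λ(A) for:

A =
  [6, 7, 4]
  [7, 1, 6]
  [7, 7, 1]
λ(A) = 1

Enumerate directed cycles and compute their means (weight / length). Sample:
  cycle 0 → 0: weight = 6, length = 1, mean = 6/1 ≈ 6.000
  cycle 1 → 1: weight = 1, length = 1, mean = 1/1 ≈ 1.000
  cycle 2 → 2: weight = 1, length = 1, mean = 1/1 ≈ 1.000
  cycle 0 → 1 → 0: weight = 14, length = 2, mean = 14/2 ≈ 7.000
  cycle 0 → 2 → 0: weight = 11, length = 2, mean = 11/2 ≈ 5.500
  cycle 1 → 0 → 1: weight = 14, length = 2, mean = 14/2 ≈ 7.000
Minimum mean = 1.000, attained e.g. along the cycle 1 → 1 with weight 1 and length 1. So λ(A) = 1/1 = 1.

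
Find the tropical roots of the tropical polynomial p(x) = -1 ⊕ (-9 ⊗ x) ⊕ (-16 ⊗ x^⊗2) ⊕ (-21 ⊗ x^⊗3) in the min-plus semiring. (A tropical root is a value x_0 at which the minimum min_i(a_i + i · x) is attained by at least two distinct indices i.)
Roots: {5, 7, 8}

Each tropical root is a break point of the lower envelope of the lines y = a_i + i · x (there are 4 lines, with slopes 0, 1, ..., 3). Only the lines that attain the minimum somewhere contribute to roots; other lines are dominated. Here the surviving (envelope) indices are i = 3, i = 2, i = 1, i = 0.
Intersections between consecutive envelope lines give the roots: for adjacent envelope indices i < j the intersection is x = (a_i − a_j) / (j − i). Reading off the sorted break points: {5, 7, 8}.
Verification: at each break x_0, at least two indices attain the minimum of min_i(a_i + i · x_0).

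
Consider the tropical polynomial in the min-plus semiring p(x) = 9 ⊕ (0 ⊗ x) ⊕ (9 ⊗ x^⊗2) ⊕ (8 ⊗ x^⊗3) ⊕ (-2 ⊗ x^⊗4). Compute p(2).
p(2) = 2

A tropical monomial a ⊗ x^⊗i evaluates to a + i · x. Evaluating each term at x = 2:
  Term 0 contributes 9 + 0 · 2 = 9
  Term 1 contributes 0 + 1 · 2 = 2
  Term 2 contributes 9 + 2 · 2 = 13
  Term 3 contributes 8 + 3 · 2 = 14
  Term 4 contributes -2 + 4 · 2 = 6
p(2) = ⊕ of these = min[9, 2, 13, 14, 6] = 2.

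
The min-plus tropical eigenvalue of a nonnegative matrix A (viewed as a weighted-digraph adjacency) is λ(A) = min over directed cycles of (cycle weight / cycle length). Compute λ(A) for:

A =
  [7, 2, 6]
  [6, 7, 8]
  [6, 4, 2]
λ(A) = 2

Enumerate directed cycles and compute their means (weight / length). Sample:
  cycle 0 → 0: weight = 7, length = 1, mean = 7/1 ≈ 7.000
  cycle 1 → 1: weight = 7, length = 1, mean = 7/1 ≈ 7.000
  cycle 2 → 2: weight = 2, length = 1, mean = 2/1 ≈ 2.000
  cycle 0 → 1 → 0: weight = 8, length = 2, mean = 8/2 ≈ 4.000
  cycle 0 → 2 → 0: weight = 12, length = 2, mean = 12/2 ≈ 6.000
  cycle 1 → 0 → 1: weight = 8, length = 2, mean = 8/2 ≈ 4.000
Minimum mean = 2.000, attained e.g. along the cycle 2 → 2 with weight 2 and length 1. So λ(A) = 2/1 = 2.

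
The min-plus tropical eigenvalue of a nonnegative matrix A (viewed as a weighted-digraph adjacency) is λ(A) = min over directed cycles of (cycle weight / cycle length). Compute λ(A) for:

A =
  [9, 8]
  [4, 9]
λ(A) = 6

Enumerate directed cycles and compute their means (weight / length). Sample:
  cycle 0 → 0: weight = 9, length = 1, mean = 9/1 ≈ 9.000
  cycle 1 → 1: weight = 9, length = 1, mean = 9/1 ≈ 9.000
  cycle 0 → 1 → 0: weight = 12, length = 2, mean = 12/2 ≈ 6.000
  cycle 1 → 0 → 1: weight = 12, length = 2, mean = 12/2 ≈ 6.000
Minimum mean = 6.000, attained e.g. along the cycle 0 → 1 → 0 with weight 12 and length 2. So λ(A) = 12/2 = 6.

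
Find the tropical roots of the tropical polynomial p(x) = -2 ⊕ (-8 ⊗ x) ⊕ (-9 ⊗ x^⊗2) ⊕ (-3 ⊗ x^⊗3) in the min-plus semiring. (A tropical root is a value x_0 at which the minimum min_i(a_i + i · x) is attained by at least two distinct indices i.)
Roots: {-6, 1, 6}

Each tropical root is a break point of the lower envelope of the lines y = a_i + i · x (there are 4 lines, with slopes 0, 1, ..., 3). Only the lines that attain the minimum somewhere contribute to roots; other lines are dominated. Here the surviving (envelope) indices are i = 3, i = 2, i = 1, i = 0.
Intersections between consecutive envelope lines give the roots: for adjacent envelope indices i < j the intersection is x = (a_i − a_j) / (j − i). Reading off the sorted break points: {-6, 1, 6}.
Verification: at each break x_0, at least two indices attain the minimum of min_i(a_i + i · x_0).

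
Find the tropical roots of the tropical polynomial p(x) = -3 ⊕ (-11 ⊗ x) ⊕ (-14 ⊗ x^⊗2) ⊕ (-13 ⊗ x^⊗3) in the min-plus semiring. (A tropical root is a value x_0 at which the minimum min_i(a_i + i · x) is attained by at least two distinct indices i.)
Roots: {-1, 3, 8}

Each tropical root is a break point of the lower envelope of the lines y = a_i + i · x (there are 4 lines, with slopes 0, 1, ..., 3). Only the lines that attain the minimum somewhere contribute to roots; other lines are dominated. Here the surviving (envelope) indices are i = 3, i = 2, i = 1, i = 0.
Intersections between consecutive envelope lines give the roots: for adjacent envelope indices i < j the intersection is x = (a_i − a_j) / (j − i). Reading off the sorted break points: {-1, 3, 8}.
Verification: at each break x_0, at least two indices attain the minimum of min_i(a_i + i · x_0).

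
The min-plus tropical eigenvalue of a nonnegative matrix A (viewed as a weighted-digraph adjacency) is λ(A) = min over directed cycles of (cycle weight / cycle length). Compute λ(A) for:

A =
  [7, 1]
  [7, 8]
λ(A) = 4

Enumerate directed cycles and compute their means (weight / length). Sample:
  cycle 0 → 0: weight = 7, length = 1, mean = 7/1 ≈ 7.000
  cycle 1 → 1: weight = 8, length = 1, mean = 8/1 ≈ 8.000
  cycle 0 → 1 → 0: weight = 8, length = 2, mean = 8/2 ≈ 4.000
  cycle 1 → 0 → 1: weight = 8, length = 2, mean = 8/2 ≈ 4.000
Minimum mean = 4.000, attained e.g. along the cycle 0 → 1 → 0 with weight 8 and length 2. So λ(A) = 8/2 = 4.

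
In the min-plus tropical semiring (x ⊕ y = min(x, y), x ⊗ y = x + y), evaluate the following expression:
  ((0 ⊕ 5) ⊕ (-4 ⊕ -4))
((0 ⊕ 5) ⊕ (-4 ⊕ -4)) = -4

Expand innermost to outermost. Recall ⊕ takes the minimum of its arguments and ⊗ takes their sum. Working out the expression ((0 ⊕ 5) ⊕ (-4 ⊕ -4)) gives -4.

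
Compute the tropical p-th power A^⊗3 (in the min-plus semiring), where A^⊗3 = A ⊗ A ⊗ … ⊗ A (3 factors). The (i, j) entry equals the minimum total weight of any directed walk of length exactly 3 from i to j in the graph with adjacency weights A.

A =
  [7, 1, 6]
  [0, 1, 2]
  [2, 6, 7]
A^⊗3 =
  [2, 2, 4]
  [1, 2, 3]
  [3, 4, 5]

Each entry (A^⊗3)_ij equals the minimum over all length-3 walks i = v_0 → v_1 → … → v_3 = j of Σ_t A[v_t][v_{t+1}]. For example, for (i, j) = (0, 2) we minimise over 9 possible intermediate vertex sequences; the minimum is 4, attained along the walk 0 → 1 → 1 → 2.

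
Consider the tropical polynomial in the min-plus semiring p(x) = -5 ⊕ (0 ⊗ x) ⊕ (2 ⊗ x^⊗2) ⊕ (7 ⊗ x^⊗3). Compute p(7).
p(7) = -5

A tropical monomial a ⊗ x^⊗i evaluates to a + i · x. Evaluating each term at x = 7:
  Term 0 contributes -5 + 0 · 7 = -5
  Term 1 contributes 0 + 1 · 7 = 7
  Term 2 contributes 2 + 2 · 7 = 16
  Term 3 contributes 7 + 3 · 7 = 28
p(7) = ⊕ of these = min[-5, 7, 16, 28] = -5.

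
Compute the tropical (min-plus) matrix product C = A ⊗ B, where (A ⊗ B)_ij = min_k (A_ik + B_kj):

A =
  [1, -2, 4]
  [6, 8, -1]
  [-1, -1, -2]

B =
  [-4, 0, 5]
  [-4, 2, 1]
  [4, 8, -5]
A ⊗ B =
  [-6, 0, -1]
  [2, 6, -6]
  [-5, -1, -7]

Apply the min-plus product entry-by-entry:
  C[0][0] = min over k of (A[0][0] + B[0][0] = 1 + -4 = -3, A[0][1] + B[1][0] = -2 + -4 = -6, A[0][2] + B[2][0] = 4 + 4 = 8) = -6 (attained at k = 1)
  C[0][1] = min over k of (A[0][0] + B[0][1] = 1 + 0 = 1, A[0][1] + B[1][1] = -2 + 2 = 0, A[0][2] + B[2][1] = 4 + 8 = 12) = 0 (attained at k = 1)
  C[0][2] = min over k of (A[0][0] + B[0][2] = 1 + 5 = 6, A[0][1] + B[1][2] = -2 + 1 = -1, A[0][2] + B[2][2] = 4 + -5 = -1) = -1 (attained at k = 1)
  C[1][0] = min over k of (A[1][0] + B[0][0] = 6 + -4 = 2, A[1][1] + B[1][0] = 8 + -4 = 4, A[1][2] + B[2][0] = -1 + 4 = 3) = 2 (attained at k = 0)
  C[1][1] = min over k of (A[1][0] + B[0][1] = 6 + 0 = 6, A[1][1] + B[1][1] = 8 + 2 = 10, A[1][2] + B[2][1] = -1 + 8 = 7) = 6 (attained at k = 0)
  C[1][2] = min over k of (A[1][0] + B[0][2] = 6 + 5 = 11, A[1][1] + B[1][2] = 8 + 1 = 9, A[1][2] + B[2][2] = -1 + -5 = -6) = -6 (attained at k = 2)
  C[2][0] = min over k of (A[2][0] + B[0][0] = -1 + -4 = -5, A[2][1] + B[1][0] = -1 + -4 = -5, A[2][2] + B[2][0] = -2 + 4 = 2) = -5 (attained at k = 0)
  C[2][1] = min over k of (A[2][0] + B[0][1] = -1 + 0 = -1, A[2][1] + B[1][1] = -1 + 2 = 1, A[2][2] + B[2][1] = -2 + 8 = 6) = -1 (attained at k = 0)
  C[2][2] = min over k of (A[2][0] + B[0][2] = -1 + 5 = 4, A[2][1] + B[1][2] = -1 + 1 = 0, A[2][2] + B[2][2] = -2 + -5 = -7) = -7 (attained at k = 2)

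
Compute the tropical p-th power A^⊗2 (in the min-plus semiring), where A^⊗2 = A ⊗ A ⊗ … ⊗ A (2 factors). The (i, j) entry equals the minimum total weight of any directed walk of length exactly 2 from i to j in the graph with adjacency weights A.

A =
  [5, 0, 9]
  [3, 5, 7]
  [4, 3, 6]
A^⊗2 =
  [3, 5, 7]
  [8, 3, 12]
  [6, 4, 10]

Each entry (A^⊗2)_ij equals the minimum over all length-2 walks i = v_0 → v_1 → … → v_2 = j of Σ_t A[v_t][v_{t+1}]. For example, for (i, j) = (0, 2) we minimise over 3 possible intermediate vertex sequences; the minimum is 7, attained along the walk 0 → 1 → 2.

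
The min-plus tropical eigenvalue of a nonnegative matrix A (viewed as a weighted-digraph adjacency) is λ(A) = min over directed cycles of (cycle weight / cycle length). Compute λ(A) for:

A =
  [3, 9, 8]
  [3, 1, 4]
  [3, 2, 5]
λ(A) = 1

Enumerate directed cycles and compute their means (weight / length). Sample:
  cycle 0 → 0: weight = 3, length = 1, mean = 3/1 ≈ 3.000
  cycle 1 → 1: weight = 1, length = 1, mean = 1/1 ≈ 1.000
  cycle 2 → 2: weight = 5, length = 1, mean = 5/1 ≈ 5.000
  cycle 0 → 1 → 0: weight = 12, length = 2, mean = 12/2 ≈ 6.000
  cycle 0 → 2 → 0: weight = 11, length = 2, mean = 11/2 ≈ 5.500
  cycle 1 → 0 → 1: weight = 12, length = 2, mean = 12/2 ≈ 6.000
Minimum mean = 1.000, attained e.g. along the cycle 1 → 1 with weight 1 and length 1. So λ(A) = 1/1 = 1.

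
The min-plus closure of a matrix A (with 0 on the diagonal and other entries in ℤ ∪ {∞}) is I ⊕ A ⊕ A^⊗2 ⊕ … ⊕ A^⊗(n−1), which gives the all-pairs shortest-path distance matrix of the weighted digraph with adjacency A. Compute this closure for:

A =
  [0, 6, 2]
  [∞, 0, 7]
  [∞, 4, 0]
Closure =
  [0, 6, 2]
  [∞, 0, 7]
  [∞, 4, 0]

This is the Floyd-Warshall all-pairs shortest-path computation. For each intermediate vertex k = 0, 1, …, 2, update dist[i][j] ← min(dist[i][j], dist[i][k] + dist[k][j]). The final matrix gives, for each (i, j), the minimum total weight of any directed path from i to j (possibly empty when i = j).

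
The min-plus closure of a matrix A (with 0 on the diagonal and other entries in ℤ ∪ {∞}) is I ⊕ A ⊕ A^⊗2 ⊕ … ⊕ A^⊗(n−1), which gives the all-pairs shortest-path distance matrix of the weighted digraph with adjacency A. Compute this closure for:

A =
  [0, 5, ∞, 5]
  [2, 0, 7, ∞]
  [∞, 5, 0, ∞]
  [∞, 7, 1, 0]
Closure =
  [0, 5, 6, 5]
  [2, 0, 7, 7]
  [7, 5, 0, 12]
  [8, 6, 1, 0]

This is the Floyd-Warshall all-pairs shortest-path computation. For each intermediate vertex k = 0, 1, …, 3, update dist[i][j] ← min(dist[i][j], dist[i][k] + dist[k][j]). The final matrix gives, for each (i, j), the minimum total weight of any directed path from i to j (possibly empty when i = j).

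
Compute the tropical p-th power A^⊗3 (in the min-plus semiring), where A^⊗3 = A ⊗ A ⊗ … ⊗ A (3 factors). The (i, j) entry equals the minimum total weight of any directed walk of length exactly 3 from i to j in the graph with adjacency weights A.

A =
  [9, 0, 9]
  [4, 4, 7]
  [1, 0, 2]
A^⊗3 =
  [8, 4, 9]
  [8, 8, 11]
  [5, 3, 6]

Each entry (A^⊗3)_ij equals the minimum over all length-3 walks i = v_0 → v_1 → … → v_3 = j of Σ_t A[v_t][v_{t+1}]. For example, for (i, j) = (0, 2) we minimise over 9 possible intermediate vertex sequences; the minimum is 9, attained along the walk 0 → 1 → 2 → 2.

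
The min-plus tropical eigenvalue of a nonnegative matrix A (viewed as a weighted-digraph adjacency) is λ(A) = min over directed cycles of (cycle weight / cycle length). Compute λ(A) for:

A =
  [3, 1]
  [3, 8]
λ(A) = 2

Enumerate directed cycles and compute their means (weight / length). Sample:
  cycle 0 → 0: weight = 3, length = 1, mean = 3/1 ≈ 3.000
  cycle 1 → 1: weight = 8, length = 1, mean = 8/1 ≈ 8.000
  cycle 0 → 1 → 0: weight = 4, length = 2, mean = 4/2 ≈ 2.000
  cycle 1 → 0 → 1: weight = 4, length = 2, mean = 4/2 ≈ 2.000
Minimum mean = 2.000, attained e.g. along the cycle 0 → 1 → 0 with weight 4 and length 2. So λ(A) = 4/2 = 2.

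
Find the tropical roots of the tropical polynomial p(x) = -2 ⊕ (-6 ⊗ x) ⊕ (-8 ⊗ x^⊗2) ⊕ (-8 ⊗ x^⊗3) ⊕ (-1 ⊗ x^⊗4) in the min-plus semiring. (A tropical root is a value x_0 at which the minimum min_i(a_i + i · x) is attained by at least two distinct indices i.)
Roots: {-7, 0, 2, 4}

Each tropical root is a break point of the lower envelope of the lines y = a_i + i · x (there are 5 lines, with slopes 0, 1, ..., 4). Only the lines that attain the minimum somewhere contribute to roots; other lines are dominated. Here the surviving (envelope) indices are i = 4, i = 3, i = 2, i = 1, i = 0.
Intersections between consecutive envelope lines give the roots: for adjacent envelope indices i < j the intersection is x = (a_i − a_j) / (j − i). Reading off the sorted break points: {-7, 0, 2, 4}.
Verification: at each break x_0, at least two indices attain the minimum of min_i(a_i + i · x_0).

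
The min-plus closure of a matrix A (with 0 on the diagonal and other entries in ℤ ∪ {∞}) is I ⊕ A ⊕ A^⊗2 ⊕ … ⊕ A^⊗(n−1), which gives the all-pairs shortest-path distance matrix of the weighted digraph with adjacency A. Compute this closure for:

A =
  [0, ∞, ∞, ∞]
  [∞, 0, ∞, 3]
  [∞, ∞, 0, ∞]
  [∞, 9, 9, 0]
Closure =
  [0, ∞, ∞, ∞]
  [∞, 0, 12, 3]
  [∞, ∞, 0, ∞]
  [∞, 9, 9, 0]

This is the Floyd-Warshall all-pairs shortest-path computation. For each intermediate vertex k = 0, 1, …, 3, update dist[i][j] ← min(dist[i][j], dist[i][k] + dist[k][j]). The final matrix gives, for each (i, j), the minimum total weight of any directed path from i to j (possibly empty when i = j).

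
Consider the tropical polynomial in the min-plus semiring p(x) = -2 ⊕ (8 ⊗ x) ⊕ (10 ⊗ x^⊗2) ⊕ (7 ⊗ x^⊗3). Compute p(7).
p(7) = -2

A tropical monomial a ⊗ x^⊗i evaluates to a + i · x. Evaluating each term at x = 7:
  Term 0 contributes -2 + 0 · 7 = -2
  Term 1 contributes 8 + 1 · 7 = 15
  Term 2 contributes 10 + 2 · 7 = 24
  Term 3 contributes 7 + 3 · 7 = 28
p(7) = ⊕ of these = min[-2, 15, 24, 28] = -2.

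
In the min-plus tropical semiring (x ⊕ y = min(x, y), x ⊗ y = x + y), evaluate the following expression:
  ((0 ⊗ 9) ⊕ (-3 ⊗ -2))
((0 ⊗ 9) ⊕ (-3 ⊗ -2)) = -5

Expand innermost to outermost. Recall ⊕ takes the minimum of its arguments and ⊗ takes their sum. Working out the expression ((0 ⊗ 9) ⊕ (-3 ⊗ -2)) gives -5.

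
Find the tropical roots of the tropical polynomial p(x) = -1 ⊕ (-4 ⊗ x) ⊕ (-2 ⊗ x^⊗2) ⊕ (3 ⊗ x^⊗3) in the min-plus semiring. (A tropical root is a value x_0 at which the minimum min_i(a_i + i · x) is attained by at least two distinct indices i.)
Roots: {-5, -2, 3}

Each tropical root is a break point of the lower envelope of the lines y = a_i + i · x (there are 4 lines, with slopes 0, 1, ..., 3). Only the lines that attain the minimum somewhere contribute to roots; other lines are dominated. Here the surviving (envelope) indices are i = 3, i = 2, i = 1, i = 0.
Intersections between consecutive envelope lines give the roots: for adjacent envelope indices i < j the intersection is x = (a_i − a_j) / (j − i). Reading off the sorted break points: {-5, -2, 3}.
Verification: at each break x_0, at least two indices attain the minimum of min_i(a_i + i · x_0).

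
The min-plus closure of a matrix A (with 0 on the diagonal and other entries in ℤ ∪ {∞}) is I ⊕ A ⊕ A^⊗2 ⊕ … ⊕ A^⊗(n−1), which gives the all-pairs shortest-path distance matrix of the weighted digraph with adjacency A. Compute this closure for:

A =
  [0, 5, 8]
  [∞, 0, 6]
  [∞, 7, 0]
Closure =
  [0, 5, 8]
  [∞, 0, 6]
  [∞, 7, 0]

This is the Floyd-Warshall all-pairs shortest-path computation. For each intermediate vertex k = 0, 1, …, 2, update dist[i][j] ← min(dist[i][j], dist[i][k] + dist[k][j]). The final matrix gives, for each (i, j), the minimum total weight of any directed path from i to j (possibly empty when i = j).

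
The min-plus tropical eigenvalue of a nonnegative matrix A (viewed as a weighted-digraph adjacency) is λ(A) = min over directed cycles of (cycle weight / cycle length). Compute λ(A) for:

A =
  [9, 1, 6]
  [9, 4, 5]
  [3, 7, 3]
λ(A) = 3

Enumerate directed cycles and compute their means (weight / length). Sample:
  cycle 0 → 0: weight = 9, length = 1, mean = 9/1 ≈ 9.000
  cycle 1 → 1: weight = 4, length = 1, mean = 4/1 ≈ 4.000
  cycle 2 → 2: weight = 3, length = 1, mean = 3/1 ≈ 3.000
  cycle 0 → 1 → 0: weight = 10, length = 2, mean = 10/2 ≈ 5.000
  cycle 0 → 2 → 0: weight = 9, length = 2, mean = 9/2 ≈ 4.500
  cycle 1 → 0 → 1: weight = 10, length = 2, mean = 10/2 ≈ 5.000
Minimum mean = 3.000, attained e.g. along the cycle 2 → 2 with weight 3 and length 1. So λ(A) = 3/1 = 3.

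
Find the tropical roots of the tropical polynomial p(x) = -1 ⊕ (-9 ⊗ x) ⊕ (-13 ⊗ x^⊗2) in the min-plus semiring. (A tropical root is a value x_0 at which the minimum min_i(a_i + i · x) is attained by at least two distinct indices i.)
Roots: {4, 8}

Each tropical root is a break point of the lower envelope of the lines y = a_i + i · x (there are 3 lines, with slopes 0, 1, ..., 2). Only the lines that attain the minimum somewhere contribute to roots; other lines are dominated. Here the surviving (envelope) indices are i = 2, i = 1, i = 0.
Intersections between consecutive envelope lines give the roots: for adjacent envelope indices i < j the intersection is x = (a_i − a_j) / (j − i). Reading off the sorted break points: {4, 8}.
Verification: at each break x_0, at least two indices attain the minimum of min_i(a_i + i · x_0).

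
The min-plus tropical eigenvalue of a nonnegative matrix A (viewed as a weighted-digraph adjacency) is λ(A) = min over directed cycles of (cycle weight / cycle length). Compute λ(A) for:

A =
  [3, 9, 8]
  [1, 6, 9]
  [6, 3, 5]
λ(A) = 3

Enumerate directed cycles and compute their means (weight / length). Sample:
  cycle 0 → 0: weight = 3, length = 1, mean = 3/1 ≈ 3.000
  cycle 1 → 1: weight = 6, length = 1, mean = 6/1 ≈ 6.000
  cycle 2 → 2: weight = 5, length = 1, mean = 5/1 ≈ 5.000
  cycle 0 → 1 → 0: weight = 10, length = 2, mean = 10/2 ≈ 5.000
  cycle 0 → 2 → 0: weight = 14, length = 2, mean = 14/2 ≈ 7.000
  cycle 1 → 0 → 1: weight = 10, length = 2, mean = 10/2 ≈ 5.000
Minimum mean = 3.000, attained e.g. along the cycle 0 → 0 with weight 3 and length 1. So λ(A) = 3/1 = 3.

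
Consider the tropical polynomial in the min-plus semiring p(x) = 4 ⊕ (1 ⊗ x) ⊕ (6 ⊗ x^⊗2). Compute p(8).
p(8) = 4

A tropical monomial a ⊗ x^⊗i evaluates to a + i · x. Evaluating each term at x = 8:
  Term 0 contributes 4 + 0 · 8 = 4
  Term 1 contributes 1 + 1 · 8 = 9
  Term 2 contributes 6 + 2 · 8 = 22
p(8) = ⊕ of these = min[4, 9, 22] = 4.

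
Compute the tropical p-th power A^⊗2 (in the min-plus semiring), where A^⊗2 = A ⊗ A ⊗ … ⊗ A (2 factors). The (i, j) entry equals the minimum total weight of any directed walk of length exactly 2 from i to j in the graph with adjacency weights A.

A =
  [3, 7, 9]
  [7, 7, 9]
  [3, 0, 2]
A^⊗2 =
  [6, 9, 11]
  [10, 9, 11]
  [5, 2, 4]

Each entry (A^⊗2)_ij equals the minimum over all length-2 walks i = v_0 → v_1 → … → v_2 = j of Σ_t A[v_t][v_{t+1}]. For example, for (i, j) = (0, 2) we minimise over 3 possible intermediate vertex sequences; the minimum is 11, attained along the walk 0 → 2 → 2.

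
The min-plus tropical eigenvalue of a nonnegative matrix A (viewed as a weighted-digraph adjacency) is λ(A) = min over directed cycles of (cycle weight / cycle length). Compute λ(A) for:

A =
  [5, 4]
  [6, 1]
λ(A) = 1

Enumerate directed cycles and compute their means (weight / length). Sample:
  cycle 0 → 0: weight = 5, length = 1, mean = 5/1 ≈ 5.000
  cycle 1 → 1: weight = 1, length = 1, mean = 1/1 ≈ 1.000
  cycle 0 → 1 → 0: weight = 10, length = 2, mean = 10/2 ≈ 5.000
  cycle 1 → 0 → 1: weight = 10, length = 2, mean = 10/2 ≈ 5.000
Minimum mean = 1.000, attained e.g. along the cycle 1 → 1 with weight 1 and length 1. So λ(A) = 1/1 = 1.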